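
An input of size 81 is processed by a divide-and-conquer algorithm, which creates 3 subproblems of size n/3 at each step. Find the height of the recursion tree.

For divide and conquer with division factor 3:

Problem sizes at each level:
Level 0: 81
Level 1: 27
Level 2: 9
Level 3: 3
Level 4: 1

The root is level 0 and the size-1 base case is level 4 (the tree spans levels 0 through 4, i.e. 5 levels counting the root), so the depth is the number of divisions: log_3(81) = 4

The recursion tree depth is log_3(81) = 4. At each level, the problem size is divided by 3, so it takes 4 divisions to reduce to a base case of size 1. The algorithm makes 3 recursive calls at each level.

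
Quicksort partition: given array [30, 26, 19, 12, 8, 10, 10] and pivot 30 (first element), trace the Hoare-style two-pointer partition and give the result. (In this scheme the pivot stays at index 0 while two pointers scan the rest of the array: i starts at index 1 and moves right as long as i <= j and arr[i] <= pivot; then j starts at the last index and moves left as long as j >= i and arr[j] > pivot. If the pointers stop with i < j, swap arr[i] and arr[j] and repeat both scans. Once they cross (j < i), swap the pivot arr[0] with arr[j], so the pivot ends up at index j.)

Hoare-style two-pointer partition with pivot = 30:

Initial array: [30, 26, 19, 12, 8, 10, 10]

Pointers start at i = 1, j = 6.
i ends at 7, j ends at 6: the pointers have crossed (j < i), so scanning stops.

Swap pivot arr[0] with arr[6] to place pivot at position 6: [10, 26, 19, 12, 8, 10, 30]
Pivot position: 6

After partitioning with pivot 30, the array becomes [10, 26, 19, 12, 8, 10, 30]. The pivot is placed at index 6. All elements to the left of the pivot are <= 30, and all elements to the right are > 30.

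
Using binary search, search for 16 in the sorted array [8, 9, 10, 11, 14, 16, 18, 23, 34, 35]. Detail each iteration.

Binary search for 16 in [8, 9, 10, 11, 14, 16, 18, 23, 34, 35]:

lo=0, hi=9, mid=4, arr[mid]=14 -> 14 < 16, search right half
lo=5, hi=9, mid=7, arr[mid]=23 -> 23 > 16, search left half
lo=5, hi=6, mid=5, arr[mid]=16 -> Found target at index 5!

Binary search finds 16 at index 5 after 3 comparisons. The search repeatedly halves the search space by comparing with the middle element.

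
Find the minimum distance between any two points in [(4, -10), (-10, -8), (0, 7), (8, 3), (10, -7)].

Computing all pairwise distances among 5 points:

d((4, -10), (-10, -8)) = 14.1421
d((4, -10), (0, 7)) = 17.4642
d((4, -10), (8, 3)) = 13.6015
d((4, -10), (10, -7)) = 6.7082 <-- minimum
d((-10, -8), (0, 7)) = 18.0278
d((-10, -8), (8, 3)) = 21.095
d((-10, -8), (10, -7)) = 20.025
d((0, 7), (8, 3)) = 8.9443
d((0, 7), (10, -7)) = 17.2047
d((8, 3), (10, -7)) = 10.198

Closest pair: (4, -10) and (10, -7) with distance 6.7082

The closest pair is (4, -10) and (10, -7) with Euclidean distance 6.7082. For 5 points, brute-force pairwise comparison is shown above. For large n, the divide-and-conquer algorithm (sort by x, recurse on halves, check the dividing strip) achieves O(n log n).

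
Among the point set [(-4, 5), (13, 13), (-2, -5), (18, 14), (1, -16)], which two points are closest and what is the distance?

Computing all pairwise distances among 5 points:

d((-4, 5), (13, 13)) = 18.7883
d((-4, 5), (-2, -5)) = 10.198
d((-4, 5), (18, 14)) = 23.7697
d((-4, 5), (1, -16)) = 21.587
d((13, 13), (-2, -5)) = 23.4307
d((13, 13), (18, 14)) = 5.099 <-- minimum
d((13, 13), (1, -16)) = 31.3847
d((-2, -5), (18, 14)) = 27.5862
d((-2, -5), (1, -16)) = 11.4018
d((18, 14), (1, -16)) = 34.4819

Closest pair: (13, 13) and (18, 14) with distance 5.099

The closest pair is (13, 13) and (18, 14) with Euclidean distance 5.099. For 5 points, brute-force pairwise comparison is shown above. For large n, the divide-and-conquer algorithm (sort by x, recurse on halves, check the dividing strip) achieves O(n log n).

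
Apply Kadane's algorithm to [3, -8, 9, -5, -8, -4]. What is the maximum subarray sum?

Using Kadane's algorithm on [3, -8, 9, -5, -8, -4]:

Scanning through the array:
Position 1 (value -8): max_ending_here = -5, max_so_far = 3
Position 2 (value 9): max_ending_here = 9, max_so_far = 9
Position 3 (value -5): max_ending_here = 4, max_so_far = 9
Position 4 (value -8): max_ending_here = -4, max_so_far = 9
Position 5 (value -4): max_ending_here = -4, max_so_far = 9

Maximum subarray: [9]
Maximum sum: 9

The maximum subarray is [9] with sum 9. This subarray runs from index 2 to index 2.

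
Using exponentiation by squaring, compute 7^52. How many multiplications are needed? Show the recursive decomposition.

Computing 7^52 by squaring (build up from 7^1; each line after the first costs one multiplication):

7^1 = 7
7^2 = (7^1)^2 = 7^2 = 49
7^3 = 7 * 7^2 = 7 * 49 = 343
7^6 = (7^3)^2 = 343^2 = 117649
7^12 = (7^6)^2 = 117649^2 = 13841287201
7^13 = 7 * 7^12 = 7 * 13841287201 = 96889010407
7^26 = (7^13)^2 = 96889010407^2 = 9387480337647754305649
7^52 = (7^26)^2 = 9387480337647754305649^2 = 88124787089723195184393736687912818113311201

Result: 88124787089723195184393736687912818113311201
Multiplications needed: 7 (7 lines after 7^1)

7^52 = 88124787089723195184393736687912818113311201. Using exponentiation by squaring, this requires 7 multiplications. The key idea: if the exponent is even, square the half-power; if odd, multiply by the base once.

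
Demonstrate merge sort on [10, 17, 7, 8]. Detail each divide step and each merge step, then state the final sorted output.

Merge sort trace:

Split: [10, 17, 7, 8] -> [10, 17] and [7, 8]
  Split: [10, 17] -> [10] and [17]
  Merge: [10] + [17] -> [10, 17]
  Split: [7, 8] -> [7] and [8]
  Merge: [7] + [8] -> [7, 8]
Merge: [10, 17] + [7, 8] -> [7, 8, 10, 17]

Final sorted array: [7, 8, 10, 17]

The merge sort proceeds by recursively splitting the array and merging sorted halves.
After all merges, the sorted array is [7, 8, 10, 17].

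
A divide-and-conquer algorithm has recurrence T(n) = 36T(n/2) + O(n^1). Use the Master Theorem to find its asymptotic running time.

Master Theorem for T(n) = 36T(n/2) + O(n^1):

a = 36, b = 2, c = 1
log_b(a) = log_2(36) = 5.1699

Case 1: c = 1 < log_2(36) = 5.1699
T(n) = O(n^(log_2 36))

For T(n) = 36T(n/2) + O(n^1): log_2(36) = 5.1699. This is Case 1 of the Master Theorem (c < log_b(a), work dominated by leaves), giving O(n^(log_2 36)).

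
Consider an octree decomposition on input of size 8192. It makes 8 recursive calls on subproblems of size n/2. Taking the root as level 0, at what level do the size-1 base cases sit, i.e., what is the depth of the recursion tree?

For divide and conquer with division factor 2:

Problem sizes at each level:
Level 0: 8192
Level 1: 4096
Level 2: 2048
Level 3: 1024
Level 4: 512
Level 5: 256
Level 6: 128
Level 7: 64
Level 8: 32
Level 9: 16
Level 10: 8
Level 11: 4
Level 12: 2
Level 13: 1

The root is level 0 and the size-1 base case is level 13 (the tree spans levels 0 through 13, i.e. 14 levels counting the root), so the depth is the number of divisions: log_2(8192) = 13

The recursion tree depth is log_2(8192) = 13. At each level, the problem size is divided by 2, so it takes 13 divisions to reduce to a base case of size 1. The algorithm makes 8 recursive calls at each level.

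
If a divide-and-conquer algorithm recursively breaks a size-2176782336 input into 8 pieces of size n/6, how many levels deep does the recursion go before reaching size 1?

For divide and conquer with division factor 6:

Problem sizes at each level:
Level 0: 2176782336
Level 1: 362797056
Level 2: 60466176
Level 3: 10077696
Level 4: 1679616
Level 5: 279936
Level 6: 46656
Level 7: 7776
Level 8: 1296
Level 9: 216
Level 10: 36
Level 11: 6
Level 12: 1

The root is level 0 and the size-1 base case is level 12 (the tree spans levels 0 through 12, i.e. 13 levels counting the root), so the depth is the number of divisions: log_6(2176782336) = 12

The recursion tree depth is log_6(2176782336) = 12. At each level, the problem size is divided by 6, so it takes 12 divisions to reduce to a base case of size 1. The algorithm makes 8 recursive calls at each level.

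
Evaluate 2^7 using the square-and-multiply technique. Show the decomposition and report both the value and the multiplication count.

Computing 2^7 by squaring (build up from 2^1; each line after the first costs one multiplication):

2^1 = 2
2^2 = (2^1)^2 = 2^2 = 4
2^3 = 2 * 2^2 = 2 * 4 = 8
2^6 = (2^3)^2 = 8^2 = 64
2^7 = 2 * 2^6 = 2 * 64 = 128

Result: 128
Multiplications needed: 4 (4 lines after 2^1)

2^7 = 128. Using exponentiation by squaring, this requires 4 multiplications. The key idea: if the exponent is even, square the half-power; if odd, multiply by the base once.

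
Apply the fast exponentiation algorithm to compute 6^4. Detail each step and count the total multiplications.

Computing 6^4 by squaring (build up from 6^1; each line after the first costs one multiplication):

6^1 = 6
6^2 = (6^1)^2 = 6^2 = 36
6^4 = (6^2)^2 = 36^2 = 1296

Result: 1296
Multiplications needed: 2 (2 lines after 6^1)

6^4 = 1296. Using exponentiation by squaring, this requires 2 multiplications. The key idea: if the exponent is even, square the half-power; if odd, multiply by the base once.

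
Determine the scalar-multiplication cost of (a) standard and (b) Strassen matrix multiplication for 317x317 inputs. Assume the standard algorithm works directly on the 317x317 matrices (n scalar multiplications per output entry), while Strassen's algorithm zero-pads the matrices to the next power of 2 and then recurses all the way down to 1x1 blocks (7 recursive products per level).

Matrix multiplication for 317x317 matrices:

Strassen's algorithm requires power-of-2 dimensions. Pad 317x317 to 512x512 (next power of 2).

Standard algorithm: 317^3 = 31855013 multiplications
Strassen's algorithm: 7^(log2(512)) = 7^9 = 40353607 multiplications
Difference: 31855013 - 40353607 = -8498594 (Strassen uses MORE here due to padding overhead — for small or just-over-power-of-2 n, padding can outweigh the per-level savings)

Standard: 31855013 multiplications (317^3). Strassen: 40353607 multiplications (7^9, after padding to 512x512). Strassen reduces 8 recursive multiplications to 7 at each level.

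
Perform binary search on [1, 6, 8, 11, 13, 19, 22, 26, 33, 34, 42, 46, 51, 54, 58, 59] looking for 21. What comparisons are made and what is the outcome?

Binary search for 21 in [1, 6, 8, 11, 13, 19, 22, 26, 33, 34, 42, 46, 51, 54, 58, 59]:

lo=0, hi=15, mid=7, arr[mid]=26 -> 26 > 21, search left half
lo=0, hi=6, mid=3, arr[mid]=11 -> 11 < 21, search right half
lo=4, hi=6, mid=5, arr[mid]=19 -> 19 < 21, search right half
lo=6, hi=6, mid=6, arr[mid]=22 -> 22 > 21, search left half
lo=6 > hi=5, target 21 not found

Binary search determines that 21 is not in the array after 4 comparisons. The search space was exhausted without finding the target.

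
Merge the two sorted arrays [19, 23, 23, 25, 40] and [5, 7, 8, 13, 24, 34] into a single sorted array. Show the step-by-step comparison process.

Merging process:

Compare 19 vs 5: take 5 from right. Merged: [5]
Compare 19 vs 7: take 7 from right. Merged: [5, 7]
Compare 19 vs 8: take 8 from right. Merged: [5, 7, 8]
Compare 19 vs 13: take 13 from right. Merged: [5, 7, 8, 13]
Compare 19 vs 24: take 19 from left. Merged: [5, 7, 8, 13, 19]
Compare 23 vs 24: take 23 from left. Merged: [5, 7, 8, 13, 19, 23]
Compare 23 vs 24: take 23 from left. Merged: [5, 7, 8, 13, 19, 23, 23]
Compare 25 vs 24: take 24 from right. Merged: [5, 7, 8, 13, 19, 23, 23, 24]
Compare 25 vs 34: take 25 from left. Merged: [5, 7, 8, 13, 19, 23, 23, 24, 25]
Compare 40 vs 34: take 34 from right. Merged: [5, 7, 8, 13, 19, 23, 23, 24, 25, 34]
Append remaining from left: [40]. Merged: [5, 7, 8, 13, 19, 23, 23, 24, 25, 34, 40]

Final merged array: [5, 7, 8, 13, 19, 23, 23, 24, 25, 34, 40]
Total comparisons: 10

The merged array is [5, 7, 8, 13, 19, 23, 23, 24, 25, 34, 40], requiring 10 comparisons. The merge step runs in O(n) time where n is the total number of elements.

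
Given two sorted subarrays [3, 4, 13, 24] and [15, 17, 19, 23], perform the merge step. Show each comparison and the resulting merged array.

Merging process:

Compare 3 vs 15: take 3 from left. Merged: [3]
Compare 4 vs 15: take 4 from left. Merged: [3, 4]
Compare 13 vs 15: take 13 from left. Merged: [3, 4, 13]
Compare 24 vs 15: take 15 from right. Merged: [3, 4, 13, 15]
Compare 24 vs 17: take 17 from right. Merged: [3, 4, 13, 15, 17]
Compare 24 vs 19: take 19 from right. Merged: [3, 4, 13, 15, 17, 19]
Compare 24 vs 23: take 23 from right. Merged: [3, 4, 13, 15, 17, 19, 23]
Append remaining from left: [24]. Merged: [3, 4, 13, 15, 17, 19, 23, 24]

Final merged array: [3, 4, 13, 15, 17, 19, 23, 24]
Total comparisons: 7

The merged array is [3, 4, 13, 15, 17, 19, 23, 24], requiring 7 comparisons. The merge step runs in O(n) time where n is the total number of elements.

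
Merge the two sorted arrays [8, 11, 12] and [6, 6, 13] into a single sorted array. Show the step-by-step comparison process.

Merging process:

Compare 8 vs 6: take 6 from right. Merged: [6]
Compare 8 vs 6: take 6 from right. Merged: [6, 6]
Compare 8 vs 13: take 8 from left. Merged: [6, 6, 8]
Compare 11 vs 13: take 11 from left. Merged: [6, 6, 8, 11]
Compare 12 vs 13: take 12 from left. Merged: [6, 6, 8, 11, 12]
Append remaining from right: [13]. Merged: [6, 6, 8, 11, 12, 13]

Final merged array: [6, 6, 8, 11, 12, 13]
Total comparisons: 5

The merged array is [6, 6, 8, 11, 12, 13], requiring 5 comparisons. The merge step runs in O(n) time where n is the total number of elements.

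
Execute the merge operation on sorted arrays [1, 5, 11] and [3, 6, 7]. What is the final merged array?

Merging process:

Compare 1 vs 3: take 1 from left. Merged: [1]
Compare 5 vs 3: take 3 from right. Merged: [1, 3]
Compare 5 vs 6: take 5 from left. Merged: [1, 3, 5]
Compare 11 vs 6: take 6 from right. Merged: [1, 3, 5, 6]
Compare 11 vs 7: take 7 from right. Merged: [1, 3, 5, 6, 7]
Append remaining from left: [11]. Merged: [1, 3, 5, 6, 7, 11]

Final merged array: [1, 3, 5, 6, 7, 11]
Total comparisons: 5

The merged array is [1, 3, 5, 6, 7, 11], requiring 5 comparisons. The merge step runs in O(n) time where n is the total number of elements.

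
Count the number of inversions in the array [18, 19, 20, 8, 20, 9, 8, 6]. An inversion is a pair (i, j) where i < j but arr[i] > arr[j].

Finding inversions in [18, 19, 20, 8, 20, 9, 8, 6]:

(0, 3): arr[0]=18 > arr[3]=8
(0, 5): arr[0]=18 > arr[5]=9
(0, 6): arr[0]=18 > arr[6]=8
(0, 7): arr[0]=18 > arr[7]=6
(1, 3): arr[1]=19 > arr[3]=8
(1, 5): arr[1]=19 > arr[5]=9
(1, 6): arr[1]=19 > arr[6]=8
(1, 7): arr[1]=19 > arr[7]=6
(2, 3): arr[2]=20 > arr[3]=8
(2, 5): arr[2]=20 > arr[5]=9
(2, 6): arr[2]=20 > arr[6]=8
(2, 7): arr[2]=20 > arr[7]=6
(3, 7): arr[3]=8 > arr[7]=6
(4, 5): arr[4]=20 > arr[5]=9
(4, 6): arr[4]=20 > arr[6]=8
(4, 7): arr[4]=20 > arr[7]=6
(5, 6): arr[5]=9 > arr[6]=8
(5, 7): arr[5]=9 > arr[7]=6
(6, 7): arr[6]=8 > arr[7]=6

Total inversions: 19

The array has 19 inversion(s): (0,3), (0,5), (0,6), (0,7), (1,3), (1,5), (1,6), (1,7), (2,3), (2,5), (2,6), (2,7), (3,7), (4,5), (4,6), (4,7), (5,6), (5,7), (6,7). Each pair (i,j) satisfies i < j and arr[i] > arr[j].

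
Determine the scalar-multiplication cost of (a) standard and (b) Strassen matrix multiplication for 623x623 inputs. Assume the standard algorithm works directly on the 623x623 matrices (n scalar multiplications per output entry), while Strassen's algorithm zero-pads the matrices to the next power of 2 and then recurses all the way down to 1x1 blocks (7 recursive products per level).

Matrix multiplication for 623x623 matrices:

Strassen's algorithm requires power-of-2 dimensions. Pad 623x623 to 1024x1024 (next power of 2).

Standard algorithm: 623^3 = 241804367 multiplications
Strassen's algorithm: 7^(log2(1024)) = 7^10 = 282475249 multiplications
Difference: 241804367 - 282475249 = -40670882 (Strassen uses MORE here due to padding overhead — for small or just-over-power-of-2 n, padding can outweigh the per-level savings)

Standard: 241804367 multiplications (623^3). Strassen: 282475249 multiplications (7^10, after padding to 1024x1024). Strassen reduces 8 recursive multiplications to 7 at each level.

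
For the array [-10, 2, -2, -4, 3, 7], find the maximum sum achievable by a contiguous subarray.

Using Kadane's algorithm on [-10, 2, -2, -4, 3, 7]:

Scanning through the array:
Position 1 (value 2): max_ending_here = 2, max_so_far = 2
Position 2 (value -2): max_ending_here = 0, max_so_far = 2
Position 3 (value -4): max_ending_here = -4, max_so_far = 2
Position 4 (value 3): max_ending_here = 3, max_so_far = 3
Position 5 (value 7): max_ending_here = 10, max_so_far = 10

Maximum subarray: [3, 7]
Maximum sum: 10

The maximum subarray is [3, 7] with sum 10. This subarray runs from index 4 to index 5.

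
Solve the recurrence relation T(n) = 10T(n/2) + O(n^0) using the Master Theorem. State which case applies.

Master Theorem for T(n) = 10T(n/2) + O(n^0):

a = 10, b = 2, c = 0
log_b(a) = log_2(10) = 3.3219

Case 1: c = 0 < log_2(10) = 3.3219
T(n) = O(n^(log_2 10))

For T(n) = 10T(n/2) + O(n^0): log_2(10) = 3.3219. This is Case 1 of the Master Theorem (c < log_b(a), work dominated by leaves), giving O(n^(log_2 10)).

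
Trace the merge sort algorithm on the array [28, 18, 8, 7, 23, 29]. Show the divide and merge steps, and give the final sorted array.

Merge sort trace:

Split: [28, 18, 8, 7, 23, 29] -> [28, 18, 8] and [7, 23, 29]
  Split: [28, 18, 8] -> [28] and [18, 8]
    Split: [18, 8] -> [18] and [8]
    Merge: [18] + [8] -> [8, 18]
  Merge: [28] + [8, 18] -> [8, 18, 28]
  Split: [7, 23, 29] -> [7] and [23, 29]
    Split: [23, 29] -> [23] and [29]
    Merge: [23] + [29] -> [23, 29]
  Merge: [7] + [23, 29] -> [7, 23, 29]
Merge: [8, 18, 28] + [7, 23, 29] -> [7, 8, 18, 23, 28, 29]

Final sorted array: [7, 8, 18, 23, 28, 29]

The merge sort proceeds by recursively splitting the array and merging sorted halves.
After all merges, the sorted array is [7, 8, 18, 23, 28, 29].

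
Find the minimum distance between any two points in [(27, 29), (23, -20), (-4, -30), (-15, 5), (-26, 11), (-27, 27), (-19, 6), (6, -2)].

Computing all pairwise distances among 8 points:

d((27, 29), (23, -20)) = 49.163
d((27, 29), (-4, -30)) = 66.6483
d((27, 29), (-15, 5)) = 48.3735
d((27, 29), (-26, 11)) = 55.9732
d((27, 29), (-27, 27)) = 54.037
d((27, 29), (-19, 6)) = 51.4296
d((27, 29), (6, -2)) = 37.4433
d((23, -20), (-4, -30)) = 28.7924
d((23, -20), (-15, 5)) = 45.4863
d((23, -20), (-26, 11)) = 57.9828
d((23, -20), (-27, 27)) = 68.6222
d((23, -20), (-19, 6)) = 49.3964
d((23, -20), (6, -2)) = 24.7588
d((-4, -30), (-15, 5)) = 36.6879
d((-4, -30), (-26, 11)) = 46.5296
d((-4, -30), (-27, 27)) = 61.4654
d((-4, -30), (-19, 6)) = 39.0
d((-4, -30), (6, -2)) = 29.7321
d((-15, 5), (-26, 11)) = 12.53
d((-15, 5), (-27, 27)) = 25.0599
d((-15, 5), (-19, 6)) = 4.1231 <-- minimum
d((-15, 5), (6, -2)) = 22.1359
d((-26, 11), (-27, 27)) = 16.0312
d((-26, 11), (-19, 6)) = 8.6023
d((-26, 11), (6, -2)) = 34.5398
d((-27, 27), (-19, 6)) = 22.4722
d((-27, 27), (6, -2)) = 43.9318
d((-19, 6), (6, -2)) = 26.2488

Closest pair: (-15, 5) and (-19, 6) with distance 4.1231

The closest pair is (-15, 5) and (-19, 6) with Euclidean distance 4.1231. For 8 points, brute-force pairwise comparison is shown above. For large n, the divide-and-conquer algorithm (sort by x, recurse on halves, check the dividing strip) achieves O(n log n).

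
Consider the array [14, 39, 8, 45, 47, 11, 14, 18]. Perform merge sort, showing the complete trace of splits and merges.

Merge sort trace:

Split: [14, 39, 8, 45, 47, 11, 14, 18] -> [14, 39, 8, 45] and [47, 11, 14, 18]
  Split: [14, 39, 8, 45] -> [14, 39] and [8, 45]
    Split: [14, 39] -> [14] and [39]
    Merge: [14] + [39] -> [14, 39]
    Split: [8, 45] -> [8] and [45]
    Merge: [8] + [45] -> [8, 45]
  Merge: [14, 39] + [8, 45] -> [8, 14, 39, 45]
  Split: [47, 11, 14, 18] -> [47, 11] and [14, 18]
    Split: [47, 11] -> [47] and [11]
    Merge: [47] + [11] -> [11, 47]
    Split: [14, 18] -> [14] and [18]
    Merge: [14] + [18] -> [14, 18]
  Merge: [11, 47] + [14, 18] -> [11, 14, 18, 47]
Merge: [8, 14, 39, 45] + [11, 14, 18, 47] -> [8, 11, 14, 14, 18, 39, 45, 47]

Final sorted array: [8, 11, 14, 14, 18, 39, 45, 47]

The merge sort proceeds by recursively splitting the array and merging sorted halves.
After all merges, the sorted array is [8, 11, 14, 14, 18, 39, 45, 47].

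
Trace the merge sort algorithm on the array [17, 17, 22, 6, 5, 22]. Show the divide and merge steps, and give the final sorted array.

Merge sort trace:

Split: [17, 17, 22, 6, 5, 22] -> [17, 17, 22] and [6, 5, 22]
  Split: [17, 17, 22] -> [17] and [17, 22]
    Split: [17, 22] -> [17] and [22]
    Merge: [17] + [22] -> [17, 22]
  Merge: [17] + [17, 22] -> [17, 17, 22]
  Split: [6, 5, 22] -> [6] and [5, 22]
    Split: [5, 22] -> [5] and [22]
    Merge: [5] + [22] -> [5, 22]
  Merge: [6] + [5, 22] -> [5, 6, 22]
Merge: [17, 17, 22] + [5, 6, 22] -> [5, 6, 17, 17, 22, 22]

Final sorted array: [5, 6, 17, 17, 22, 22]

The merge sort proceeds by recursively splitting the array and merging sorted halves.
After all merges, the sorted array is [5, 6, 17, 17, 22, 22].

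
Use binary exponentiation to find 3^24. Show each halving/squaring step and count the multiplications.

Computing 3^24 by squaring (build up from 3^1; each line after the first costs one multiplication):

3^1 = 3
3^2 = (3^1)^2 = 3^2 = 9
3^3 = 3 * 3^2 = 3 * 9 = 27
3^6 = (3^3)^2 = 27^2 = 729
3^12 = (3^6)^2 = 729^2 = 531441
3^24 = (3^12)^2 = 531441^2 = 282429536481

Result: 282429536481
Multiplications needed: 5 (5 lines after 3^1)

3^24 = 282429536481. Using exponentiation by squaring, this requires 5 multiplications. The key idea: if the exponent is even, square the half-power; if odd, multiply by the base once.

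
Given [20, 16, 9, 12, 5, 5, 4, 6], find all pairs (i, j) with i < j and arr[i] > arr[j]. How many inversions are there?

Finding inversions in [20, 16, 9, 12, 5, 5, 4, 6]:

(0, 1): arr[0]=20 > arr[1]=16
(0, 2): arr[0]=20 > arr[2]=9
(0, 3): arr[0]=20 > arr[3]=12
(0, 4): arr[0]=20 > arr[4]=5
(0, 5): arr[0]=20 > arr[5]=5
(0, 6): arr[0]=20 > arr[6]=4
(0, 7): arr[0]=20 > arr[7]=6
(1, 2): arr[1]=16 > arr[2]=9
(1, 3): arr[1]=16 > arr[3]=12
(1, 4): arr[1]=16 > arr[4]=5
(1, 5): arr[1]=16 > arr[5]=5
(1, 6): arr[1]=16 > arr[6]=4
(1, 7): arr[1]=16 > arr[7]=6
(2, 4): arr[2]=9 > arr[4]=5
(2, 5): arr[2]=9 > arr[5]=5
(2, 6): arr[2]=9 > arr[6]=4
(2, 7): arr[2]=9 > arr[7]=6
(3, 4): arr[3]=12 > arr[4]=5
(3, 5): arr[3]=12 > arr[5]=5
(3, 6): arr[3]=12 > arr[6]=4
(3, 7): arr[3]=12 > arr[7]=6
(4, 6): arr[4]=5 > arr[6]=4
(5, 6): arr[5]=5 > arr[6]=4

Total inversions: 23

The array has 23 inversion(s): (0,1), (0,2), (0,3), (0,4), (0,5), (0,6), (0,7), (1,2), (1,3), (1,4), (1,5), (1,6), (1,7), (2,4), (2,5), (2,6), (2,7), (3,4), (3,5), (3,6), (3,7), (4,6), (5,6). Each pair (i,j) satisfies i < j and arr[i] > arr[j].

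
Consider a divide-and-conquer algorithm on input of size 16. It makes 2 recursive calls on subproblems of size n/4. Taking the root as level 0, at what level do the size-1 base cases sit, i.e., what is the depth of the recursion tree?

For divide and conquer with division factor 4:

Problem sizes at each level:
Level 0: 16
Level 1: 4
Level 2: 1

The root is level 0 and the size-1 base case is level 2 (the tree spans levels 0 through 2, i.e. 3 levels counting the root), so the depth is the number of divisions: log_4(16) = 2

The recursion tree depth is log_4(16) = 2. At each level, the problem size is divided by 4, so it takes 2 divisions to reduce to a base case of size 1. The algorithm makes 2 recursive calls at each level.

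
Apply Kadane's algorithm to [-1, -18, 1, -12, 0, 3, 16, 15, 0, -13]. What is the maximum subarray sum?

Using Kadane's algorithm on [-1, -18, 1, -12, 0, 3, 16, 15, 0, -13]:

Scanning through the array:
Position 1 (value -18): max_ending_here = -18, max_so_far = -1
Position 2 (value 1): max_ending_here = 1, max_so_far = 1
Position 3 (value -12): max_ending_here = -11, max_so_far = 1
Position 4 (value 0): max_ending_here = 0, max_so_far = 1
Position 5 (value 3): max_ending_here = 3, max_so_far = 3
Position 6 (value 16): max_ending_here = 19, max_so_far = 19
Position 7 (value 15): max_ending_here = 34, max_so_far = 34
Position 8 (value 0): max_ending_here = 34, max_so_far = 34
Position 9 (value -13): max_ending_here = 21, max_so_far = 34

Maximum subarray: [0, 3, 16, 15]
Maximum sum: 34

The maximum subarray is [0, 3, 16, 15] with sum 34. This subarray runs from index 4 to index 7.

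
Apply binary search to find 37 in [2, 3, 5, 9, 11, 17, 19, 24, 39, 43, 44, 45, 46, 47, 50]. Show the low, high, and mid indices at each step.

Binary search for 37 in [2, 3, 5, 9, 11, 17, 19, 24, 39, 43, 44, 45, 46, 47, 50]:

lo=0, hi=14, mid=7, arr[mid]=24 -> 24 < 37, search right half
lo=8, hi=14, mid=11, arr[mid]=45 -> 45 > 37, search left half
lo=8, hi=10, mid=9, arr[mid]=43 -> 43 > 37, search left half
lo=8, hi=8, mid=8, arr[mid]=39 -> 39 > 37, search left half
lo=8 > hi=7, target 37 not found

Binary search determines that 37 is not in the array after 4 comparisons. The search space was exhausted without finding the target.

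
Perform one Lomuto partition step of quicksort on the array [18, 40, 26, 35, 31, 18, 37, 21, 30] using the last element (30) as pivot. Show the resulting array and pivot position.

Lomuto partition with pivot = 30:

Initial array: [18, 40, 26, 35, 31, 18, 37, 21, 30]

arr[0]=18 <= 30: swap with position 0, array becomes [18, 40, 26, 35, 31, 18, 37, 21, 30]
arr[1]=40 > 30: no swap
arr[2]=26 <= 30: swap with position 1, array becomes [18, 26, 40, 35, 31, 18, 37, 21, 30]
arr[3]=35 > 30: no swap
arr[4]=31 > 30: no swap
arr[5]=18 <= 30: swap with position 2, array becomes [18, 26, 18, 35, 31, 40, 37, 21, 30]
arr[6]=37 > 30: no swap
arr[7]=21 <= 30: swap with position 3, array becomes [18, 26, 18, 21, 31, 40, 37, 35, 30]

Place pivot at position 4: [18, 26, 18, 21, 30, 40, 37, 35, 31]
Pivot position: 4

After partitioning with pivot 30, the array becomes [18, 26, 18, 21, 30, 40, 37, 35, 31]. The pivot is placed at index 4. All elements to the left of the pivot are <= 30, and all elements to the right are > 30.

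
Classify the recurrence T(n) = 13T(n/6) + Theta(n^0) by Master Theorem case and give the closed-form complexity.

Master Theorem for T(n) = 13T(n/6) + O(n^0):

a = 13, b = 6, c = 0
log_b(a) = log_6(13) = 1.4315

Case 1: c = 0 < log_6(13) = 1.4315
T(n) = O(n^(log_6 13))

For T(n) = 13T(n/6) + O(n^0): log_6(13) = 1.4315. This is Case 1 of the Master Theorem (c < log_b(a), work dominated by leaves), giving O(n^(log_6 13)).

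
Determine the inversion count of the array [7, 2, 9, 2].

Finding inversions in [7, 2, 9, 2]:

(0, 1): arr[0]=7 > arr[1]=2
(0, 3): arr[0]=7 > arr[3]=2
(2, 3): arr[2]=9 > arr[3]=2

Total inversions: 3

The array has 3 inversion(s): (0,1), (0,3), (2,3). Each pair (i,j) satisfies i < j and arr[i] > arr[j].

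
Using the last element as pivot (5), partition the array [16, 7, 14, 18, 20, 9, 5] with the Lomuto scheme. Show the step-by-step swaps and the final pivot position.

Lomuto partition with pivot = 5:

Initial array: [16, 7, 14, 18, 20, 9, 5]

arr[0]=16 > 5: no swap
arr[1]=7 > 5: no swap
arr[2]=14 > 5: no swap
arr[3]=18 > 5: no swap
arr[4]=20 > 5: no swap
arr[5]=9 > 5: no swap

Place pivot at position 0: [5, 7, 14, 18, 20, 9, 16]
Pivot position: 0

After partitioning with pivot 5, the array becomes [5, 7, 14, 18, 20, 9, 16]. The pivot is placed at index 0. All elements to the left of the pivot are <= 5, and all elements to the right are > 5.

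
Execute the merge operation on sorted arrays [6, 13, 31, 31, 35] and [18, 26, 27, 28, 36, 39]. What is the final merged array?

Merging process:

Compare 6 vs 18: take 6 from left. Merged: [6]
Compare 13 vs 18: take 13 from left. Merged: [6, 13]
Compare 31 vs 18: take 18 from right. Merged: [6, 13, 18]
Compare 31 vs 26: take 26 from right. Merged: [6, 13, 18, 26]
Compare 31 vs 27: take 27 from right. Merged: [6, 13, 18, 26, 27]
Compare 31 vs 28: take 28 from right. Merged: [6, 13, 18, 26, 27, 28]
Compare 31 vs 36: take 31 from left. Merged: [6, 13, 18, 26, 27, 28, 31]
Compare 31 vs 36: take 31 from left. Merged: [6, 13, 18, 26, 27, 28, 31, 31]
Compare 35 vs 36: take 35 from left. Merged: [6, 13, 18, 26, 27, 28, 31, 31, 35]
Append remaining from right: [36, 39]. Merged: [6, 13, 18, 26, 27, 28, 31, 31, 35, 36, 39]

Final merged array: [6, 13, 18, 26, 27, 28, 31, 31, 35, 36, 39]
Total comparisons: 9

The merged array is [6, 13, 18, 26, 27, 28, 31, 31, 35, 36, 39], requiring 9 comparisons. The merge step runs in O(n) time where n is the total number of elements.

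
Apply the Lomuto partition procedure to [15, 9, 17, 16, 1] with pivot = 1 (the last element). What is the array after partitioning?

Lomuto partition with pivot = 1:

Initial array: [15, 9, 17, 16, 1]

arr[0]=15 > 1: no swap
arr[1]=9 > 1: no swap
arr[2]=17 > 1: no swap
arr[3]=16 > 1: no swap

Place pivot at position 0: [1, 9, 17, 16, 15]
Pivot position: 0

After partitioning with pivot 1, the array becomes [1, 9, 17, 16, 15]. The pivot is placed at index 0. All elements to the left of the pivot are <= 1, and all elements to the right are > 1.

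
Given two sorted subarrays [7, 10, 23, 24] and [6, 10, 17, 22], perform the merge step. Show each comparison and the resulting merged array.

Merging process:

Compare 7 vs 6: take 6 from right. Merged: [6]
Compare 7 vs 10: take 7 from left. Merged: [6, 7]
Compare 10 vs 10: take 10 from left. Merged: [6, 7, 10]
Compare 23 vs 10: take 10 from right. Merged: [6, 7, 10, 10]
Compare 23 vs 17: take 17 from right. Merged: [6, 7, 10, 10, 17]
Compare 23 vs 22: take 22 from right. Merged: [6, 7, 10, 10, 17, 22]
Append remaining from left: [23, 24]. Merged: [6, 7, 10, 10, 17, 22, 23, 24]

Final merged array: [6, 7, 10, 10, 17, 22, 23, 24]
Total comparisons: 6

The merged array is [6, 7, 10, 10, 17, 22, 23, 24], requiring 6 comparisons. The merge step runs in O(n) time where n is the total number of elements.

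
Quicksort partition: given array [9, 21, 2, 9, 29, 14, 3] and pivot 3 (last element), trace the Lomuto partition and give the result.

Lomuto partition with pivot = 3:

Initial array: [9, 21, 2, 9, 29, 14, 3]

arr[0]=9 > 3: no swap
arr[1]=21 > 3: no swap
arr[2]=2 <= 3: swap with position 0, array becomes [2, 21, 9, 9, 29, 14, 3]
arr[3]=9 > 3: no swap
arr[4]=29 > 3: no swap
arr[5]=14 > 3: no swap

Place pivot at position 1: [2, 3, 9, 9, 29, 14, 21]
Pivot position: 1

After partitioning with pivot 3, the array becomes [2, 3, 9, 9, 29, 14, 21]. The pivot is placed at index 1. All elements to the left of the pivot are <= 3, and all elements to the right are > 3.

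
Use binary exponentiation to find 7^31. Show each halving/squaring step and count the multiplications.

Computing 7^31 by squaring (build up from 7^1; each line after the first costs one multiplication):

7^1 = 7
7^2 = (7^1)^2 = 7^2 = 49
7^3 = 7 * 7^2 = 7 * 49 = 343
7^6 = (7^3)^2 = 343^2 = 117649
7^7 = 7 * 7^6 = 7 * 117649 = 823543
7^14 = (7^7)^2 = 823543^2 = 678223072849
7^15 = 7 * 7^14 = 7 * 678223072849 = 4747561509943
7^30 = (7^15)^2 = 4747561509943^2 = 22539340290692258087863249
7^31 = 7 * 7^30 = 7 * 22539340290692258087863249 = 157775382034845806615042743

Result: 157775382034845806615042743
Multiplications needed: 8 (8 lines after 7^1)

7^31 = 157775382034845806615042743. Using exponentiation by squaring, this requires 8 multiplications. The key idea: if the exponent is even, square the half-power; if odd, multiply by the base once.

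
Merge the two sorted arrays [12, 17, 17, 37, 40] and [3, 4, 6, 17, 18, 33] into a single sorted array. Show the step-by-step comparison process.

Merging process:

Compare 12 vs 3: take 3 from right. Merged: [3]
Compare 12 vs 4: take 4 from right. Merged: [3, 4]
Compare 12 vs 6: take 6 from right. Merged: [3, 4, 6]
Compare 12 vs 17: take 12 from left. Merged: [3, 4, 6, 12]
Compare 17 vs 17: take 17 from left. Merged: [3, 4, 6, 12, 17]
Compare 17 vs 17: take 17 from left. Merged: [3, 4, 6, 12, 17, 17]
Compare 37 vs 17: take 17 from right. Merged: [3, 4, 6, 12, 17, 17, 17]
Compare 37 vs 18: take 18 from right. Merged: [3, 4, 6, 12, 17, 17, 17, 18]
Compare 37 vs 33: take 33 from right. Merged: [3, 4, 6, 12, 17, 17, 17, 18, 33]
Append remaining from left: [37, 40]. Merged: [3, 4, 6, 12, 17, 17, 17, 18, 33, 37, 40]

Final merged array: [3, 4, 6, 12, 17, 17, 17, 18, 33, 37, 40]
Total comparisons: 9

The merged array is [3, 4, 6, 12, 17, 17, 17, 18, 33, 37, 40], requiring 9 comparisons. The merge step runs in O(n) time where n is the total number of elements.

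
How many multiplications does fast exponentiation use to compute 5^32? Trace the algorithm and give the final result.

Computing 5^32 by squaring (build up from 5^1; each line after the first costs one multiplication):

5^1 = 5
5^2 = (5^1)^2 = 5^2 = 25
5^4 = (5^2)^2 = 25^2 = 625
5^8 = (5^4)^2 = 625^2 = 390625
5^16 = (5^8)^2 = 390625^2 = 152587890625
5^32 = (5^16)^2 = 152587890625^2 = 23283064365386962890625

Result: 23283064365386962890625
Multiplications needed: 5 (5 lines after 5^1)

5^32 = 23283064365386962890625. Using exponentiation by squaring, this requires 5 multiplications. The key idea: if the exponent is even, square the half-power; if odd, multiply by the base once.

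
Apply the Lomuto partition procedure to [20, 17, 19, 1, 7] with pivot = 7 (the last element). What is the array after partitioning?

Lomuto partition with pivot = 7:

Initial array: [20, 17, 19, 1, 7]

arr[0]=20 > 7: no swap
arr[1]=17 > 7: no swap
arr[2]=19 > 7: no swap
arr[3]=1 <= 7: swap with position 0, array becomes [1, 17, 19, 20, 7]

Place pivot at position 1: [1, 7, 19, 20, 17]
Pivot position: 1

After partitioning with pivot 7, the array becomes [1, 7, 19, 20, 17]. The pivot is placed at index 1. All elements to the left of the pivot are <= 7, and all elements to the right are > 7.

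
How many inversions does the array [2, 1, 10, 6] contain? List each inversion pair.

Finding inversions in [2, 1, 10, 6]:

(0, 1): arr[0]=2 > arr[1]=1
(2, 3): arr[2]=10 > arr[3]=6

Total inversions: 2

The array has 2 inversion(s): (0,1), (2,3). Each pair (i,j) satisfies i < j and arr[i] > arr[j].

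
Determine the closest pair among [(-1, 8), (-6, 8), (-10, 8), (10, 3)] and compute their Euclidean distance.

Computing all pairwise distances among 4 points:

d((-1, 8), (-6, 8)) = 5.0
d((-1, 8), (-10, 8)) = 9.0
d((-1, 8), (10, 3)) = 12.083
d((-6, 8), (-10, 8)) = 4.0 <-- minimum
d((-6, 8), (10, 3)) = 16.7631
d((-10, 8), (10, 3)) = 20.6155

Closest pair: (-6, 8) and (-10, 8) with distance 4.0

The closest pair is (-6, 8) and (-10, 8) with Euclidean distance 4.0. For 4 points, brute-force pairwise comparison is shown above. For large n, the divide-and-conquer algorithm (sort by x, recurse on halves, check the dividing strip) achieves O(n log n).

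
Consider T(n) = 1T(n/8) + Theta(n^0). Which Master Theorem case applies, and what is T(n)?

Master Theorem for T(n) = 1T(n/8) + O(n^0):

a = 1, b = 8, c = 0
log_b(a) = log_8(1) = 0.0000

Case 2: c = 0 = log_8(1) = 0.0000
T(n) = O(n^0 log n) = O(log n)

For T(n) = 1T(n/8) + O(n^0): log_8(1) = 0.0000. This is Case 2 of the Master Theorem (c = log_b(a), equal work at all levels), giving O(log n).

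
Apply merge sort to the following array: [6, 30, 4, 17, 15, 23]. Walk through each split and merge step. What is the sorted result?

Merge sort trace:

Split: [6, 30, 4, 17, 15, 23] -> [6, 30, 4] and [17, 15, 23]
  Split: [6, 30, 4] -> [6] and [30, 4]
    Split: [30, 4] -> [30] and [4]
    Merge: [30] + [4] -> [4, 30]
  Merge: [6] + [4, 30] -> [4, 6, 30]
  Split: [17, 15, 23] -> [17] and [15, 23]
    Split: [15, 23] -> [15] and [23]
    Merge: [15] + [23] -> [15, 23]
  Merge: [17] + [15, 23] -> [15, 17, 23]
Merge: [4, 6, 30] + [15, 17, 23] -> [4, 6, 15, 17, 23, 30]

Final sorted array: [4, 6, 15, 17, 23, 30]

The merge sort proceeds by recursively splitting the array and merging sorted halves.
After all merges, the sorted array is [4, 6, 15, 17, 23, 30].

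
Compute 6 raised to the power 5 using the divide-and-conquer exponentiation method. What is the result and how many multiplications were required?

Computing 6^5 by squaring (build up from 6^1; each line after the first costs one multiplication):

6^1 = 6
6^2 = (6^1)^2 = 6^2 = 36
6^4 = (6^2)^2 = 36^2 = 1296
6^5 = 6 * 6^4 = 6 * 1296 = 7776

Result: 7776
Multiplications needed: 3 (3 lines after 6^1)

6^5 = 7776. Using exponentiation by squaring, this requires 3 multiplications. The key idea: if the exponent is even, square the half-power; if odd, multiply by the base once.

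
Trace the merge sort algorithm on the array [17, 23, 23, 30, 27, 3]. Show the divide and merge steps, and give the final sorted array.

Merge sort trace:

Split: [17, 23, 23, 30, 27, 3] -> [17, 23, 23] and [30, 27, 3]
  Split: [17, 23, 23] -> [17] and [23, 23]
    Split: [23, 23] -> [23] and [23]
    Merge: [23] + [23] -> [23, 23]
  Merge: [17] + [23, 23] -> [17, 23, 23]
  Split: [30, 27, 3] -> [30] and [27, 3]
    Split: [27, 3] -> [27] and [3]
    Merge: [27] + [3] -> [3, 27]
  Merge: [30] + [3, 27] -> [3, 27, 30]
Merge: [17, 23, 23] + [3, 27, 30] -> [3, 17, 23, 23, 27, 30]

Final sorted array: [3, 17, 23, 23, 27, 30]

The merge sort proceeds by recursively splitting the array and merging sorted halves.
After all merges, the sorted array is [3, 17, 23, 23, 27, 30].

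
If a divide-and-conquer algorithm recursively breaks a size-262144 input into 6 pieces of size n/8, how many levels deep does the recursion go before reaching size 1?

For divide and conquer with division factor 8:

Problem sizes at each level:
Level 0: 262144
Level 1: 32768
Level 2: 4096
Level 3: 512
Level 4: 64
Level 5: 8
Level 6: 1

The root is level 0 and the size-1 base case is level 6 (the tree spans levels 0 through 6, i.e. 7 levels counting the root), so the depth is the number of divisions: log_8(262144) = 6

The recursion tree depth is log_8(262144) = 6. At each level, the problem size is divided by 8, so it takes 6 divisions to reduce to a base case of size 1. The algorithm makes 6 recursive calls at each level.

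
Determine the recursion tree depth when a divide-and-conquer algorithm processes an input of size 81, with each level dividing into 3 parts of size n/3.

For divide and conquer with division factor 3:

Problem sizes at each level:
Level 0: 81
Level 1: 27
Level 2: 9
Level 3: 3
Level 4: 1

The root is level 0 and the size-1 base case is level 4 (the tree spans levels 0 through 4, i.e. 5 levels counting the root), so the depth is the number of divisions: log_3(81) = 4

The recursion tree depth is log_3(81) = 4. At each level, the problem size is divided by 3, so it takes 4 divisions to reduce to a base case of size 1. The algorithm makes 3 recursive calls at each level.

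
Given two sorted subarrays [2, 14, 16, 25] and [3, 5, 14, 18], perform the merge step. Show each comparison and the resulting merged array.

Merging process:

Compare 2 vs 3: take 2 from left. Merged: [2]
Compare 14 vs 3: take 3 from right. Merged: [2, 3]
Compare 14 vs 5: take 5 from right. Merged: [2, 3, 5]
Compare 14 vs 14: take 14 from left. Merged: [2, 3, 5, 14]
Compare 16 vs 14: take 14 from right. Merged: [2, 3, 5, 14, 14]
Compare 16 vs 18: take 16 from left. Merged: [2, 3, 5, 14, 14, 16]
Compare 25 vs 18: take 18 from right. Merged: [2, 3, 5, 14, 14, 16, 18]
Append remaining from left: [25]. Merged: [2, 3, 5, 14, 14, 16, 18, 25]

Final merged array: [2, 3, 5, 14, 14, 16, 18, 25]
Total comparisons: 7

The merged array is [2, 3, 5, 14, 14, 16, 18, 25], requiring 7 comparisons. The merge step runs in O(n) time where n is the total number of elements.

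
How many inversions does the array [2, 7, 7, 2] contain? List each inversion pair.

Finding inversions in [2, 7, 7, 2]:

(1, 3): arr[1]=7 > arr[3]=2
(2, 3): arr[2]=7 > arr[3]=2

Total inversions: 2

The array has 2 inversion(s): (1,3), (2,3). Each pair (i,j) satisfies i < j and arr[i] > arr[j].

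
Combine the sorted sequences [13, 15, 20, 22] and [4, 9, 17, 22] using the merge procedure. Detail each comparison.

Merging process:

Compare 13 vs 4: take 4 from right. Merged: [4]
Compare 13 vs 9: take 9 from right. Merged: [4, 9]
Compare 13 vs 17: take 13 from left. Merged: [4, 9, 13]
Compare 15 vs 17: take 15 from left. Merged: [4, 9, 13, 15]
Compare 20 vs 17: take 17 from right. Merged: [4, 9, 13, 15, 17]
Compare 20 vs 22: take 20 from left. Merged: [4, 9, 13, 15, 17, 20]
Compare 22 vs 22: take 22 from left. Merged: [4, 9, 13, 15, 17, 20, 22]
Append remaining from right: [22]. Merged: [4, 9, 13, 15, 17, 20, 22, 22]

Final merged array: [4, 9, 13, 15, 17, 20, 22, 22]
Total comparisons: 7

The merged array is [4, 9, 13, 15, 17, 20, 22, 22], requiring 7 comparisons. The merge step runs in O(n) time where n is the total number of elements.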